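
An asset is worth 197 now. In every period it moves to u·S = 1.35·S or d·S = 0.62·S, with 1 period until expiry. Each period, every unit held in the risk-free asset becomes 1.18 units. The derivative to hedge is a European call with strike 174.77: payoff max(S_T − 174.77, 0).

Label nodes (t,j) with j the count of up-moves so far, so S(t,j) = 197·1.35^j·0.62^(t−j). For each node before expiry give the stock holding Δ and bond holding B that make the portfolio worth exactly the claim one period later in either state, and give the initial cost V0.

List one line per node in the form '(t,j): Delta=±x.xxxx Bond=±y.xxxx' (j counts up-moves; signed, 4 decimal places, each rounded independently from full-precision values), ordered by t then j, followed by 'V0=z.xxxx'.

Risk-neutral probability p* = (R−d)/(u−d) = (1.18−0.62)/(1.35−0.62) = 0.7671.
At expiry t=1: V(1,0)=0.0000, V(1,1)=91.1800
  t=0,j=0: stock 197.0000 → up 265.9500 (V=91.1800), down 122.1400 (V=0.0000). Price 59.2765; hedge Δ=0.6340, bond B=-65.6276.
Self-financing check: at every node Δ·S+B equals the discounted successor values.

(0,0): Delta=0.6340 Bond=-65.6276
V0=59.2765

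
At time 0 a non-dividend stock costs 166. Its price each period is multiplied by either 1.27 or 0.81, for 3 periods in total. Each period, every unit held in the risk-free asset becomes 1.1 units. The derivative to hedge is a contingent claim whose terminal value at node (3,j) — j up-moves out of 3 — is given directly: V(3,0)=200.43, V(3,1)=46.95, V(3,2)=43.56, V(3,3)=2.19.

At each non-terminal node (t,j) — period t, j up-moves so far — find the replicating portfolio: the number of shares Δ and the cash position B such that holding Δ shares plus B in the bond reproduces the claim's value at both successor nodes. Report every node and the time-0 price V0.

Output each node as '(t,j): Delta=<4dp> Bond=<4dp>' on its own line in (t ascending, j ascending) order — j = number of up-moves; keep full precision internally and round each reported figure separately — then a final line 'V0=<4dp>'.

(0,0): Delta=-0.4219 Bond=101.5858
(1,0): Delta=-0.8651 Bond=171.3324
(1,1): Delta=-0.2562 Bond=76.8135
(2,0): Delta=-3.0635 Bond=427.8984
(2,1): Delta=-0.0432 Bond=48.1085
(2,2): Delta=-0.3359 Bond=105.8247
V0=31.5460

Risk-neutral probability p* = (R−d)/(u−d) = (1.1−0.81)/(1.27−0.81) = 0.6304.
At expiry t=3: V(3,0)=200.4300, V(3,1)=46.9500, V(3,2)=43.5600, V(3,3)=2.1900
  t=2,j=0: stock 108.9126 → up 138.3190 (V=46.9500), down 88.2192 (V=200.4300). Price 94.2462; hedge Δ=-3.0635, bond B=427.8984.
  t=2,j=1: stock 170.7642 → up 216.8705 (V=43.5600), down 138.3190 (V=46.9500). Price 40.7389; hedge Δ=-0.0432, bond B=48.1085.
  t=2,j=2: stock 267.7414 → up 340.0316 (V=2.1900), down 216.8705 (V=43.5600). Price 15.8899; hedge Δ=-0.3359, bond B=105.8247.
  t=1,j=0: stock 134.4600 → up 170.7642 (V=40.7389), down 108.9126 (V=94.2462). Price 55.0122; hedge Δ=-0.8651, bond B=171.3324.
  t=1,j=1: stock 210.8200 → up 267.7414 (V=15.8899), down 170.7642 (V=40.7389). Price 22.7939; hedge Δ=-0.2562, bond B=76.8135.
  t=0,j=0: stock 166.0000 → up 210.8200 (V=22.7939), down 134.4600 (V=55.0122). Price 31.5460; hedge Δ=-0.4219, bond B=101.5858.
Self-financing check: at every node Δ·S+B equals the discounted successor values.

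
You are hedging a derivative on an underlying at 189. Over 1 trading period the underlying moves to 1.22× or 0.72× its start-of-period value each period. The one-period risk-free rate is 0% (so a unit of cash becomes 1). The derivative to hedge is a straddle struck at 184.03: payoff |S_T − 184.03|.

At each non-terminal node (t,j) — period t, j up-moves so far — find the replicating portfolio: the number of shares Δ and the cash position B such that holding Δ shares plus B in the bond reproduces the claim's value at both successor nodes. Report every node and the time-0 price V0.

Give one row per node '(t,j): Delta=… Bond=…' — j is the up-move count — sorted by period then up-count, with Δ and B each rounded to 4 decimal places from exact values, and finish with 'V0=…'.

(0,0): Delta=-0.0148 Bond=49.9660
V0=47.1660

Risk-neutral probability p* = (R−d)/(u−d) = (1−0.72)/(1.22−0.72) = 0.5600.
Payoff layer (t=1): V(1,0)=47.9500, V(1,1)=46.5500
  t=0,j=0: stock 189.0000 → up 230.5800 (V=46.5500), down 136.0800 (V=47.9500). Price 47.1660; hedge Δ=-0.0148, bond B=49.9660.
Self-financing check: at every node Δ·S+B equals the discounted successor values.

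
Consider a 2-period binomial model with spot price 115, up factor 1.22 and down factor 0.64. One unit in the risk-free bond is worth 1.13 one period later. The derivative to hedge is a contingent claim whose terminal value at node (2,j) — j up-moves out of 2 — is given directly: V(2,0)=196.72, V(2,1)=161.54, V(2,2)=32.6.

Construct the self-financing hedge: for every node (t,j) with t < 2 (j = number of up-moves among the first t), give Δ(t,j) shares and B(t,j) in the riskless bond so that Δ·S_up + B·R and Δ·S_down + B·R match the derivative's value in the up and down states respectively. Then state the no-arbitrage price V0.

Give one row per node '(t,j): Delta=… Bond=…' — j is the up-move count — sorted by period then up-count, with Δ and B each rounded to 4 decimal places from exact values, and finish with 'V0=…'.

(0,0): Delta=-1.5177 Bond=229.6371
(1,0): Delta=-0.8241 Bond=208.4419
(1,1): Delta=-1.5845 Bond=268.8660
V0=55.1008

Risk-neutral probability p* = (R−d)/(u−d) = (1.13−0.64)/(1.22−0.64) = 0.8448.
Terminal values V(2,·): V(2,0)=196.7200, V(2,1)=161.5400, V(2,2)=32.6000
Node (1,0) S=73.6000: V=(p*·161.5400+(1−p*)·196.7200)/1.13=147.7867; Δ=(161.5400−196.7200)/(89.7920−47.1040)=-0.8241; B=V−Δ·S=208.4419
Node (1,1) S=140.3000: V=(p*·32.6000+(1−p*)·161.5400)/1.13=46.5557; Δ=(32.6000−161.5400)/(171.1660−89.7920)=-1.5845; B=V−Δ·S=268.8660
Node (0,0) S=115.0000: V=(p*·46.5557+(1−p*)·147.7867)/1.13=55.1008; Δ=(46.5557−147.7867)/(140.3000−73.6000)=-1.5177; B=V−Δ·S=229.6371
Self-financing check: at every node Δ·S+B equals the discounted successor values.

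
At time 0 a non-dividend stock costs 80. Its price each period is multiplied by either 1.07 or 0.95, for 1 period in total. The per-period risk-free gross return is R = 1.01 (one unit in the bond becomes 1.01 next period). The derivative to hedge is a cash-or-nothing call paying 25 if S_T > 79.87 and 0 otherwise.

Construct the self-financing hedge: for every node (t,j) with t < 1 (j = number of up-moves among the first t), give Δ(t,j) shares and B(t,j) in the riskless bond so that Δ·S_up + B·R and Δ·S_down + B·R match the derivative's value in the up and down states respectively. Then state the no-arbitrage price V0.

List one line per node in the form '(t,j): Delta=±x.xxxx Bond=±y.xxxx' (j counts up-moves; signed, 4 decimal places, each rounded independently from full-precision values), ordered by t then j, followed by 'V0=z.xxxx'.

Since d<R<u, set p* = (R−d)/(u−d) = 0.5000; price each node as the discounted p*-expectation of its children.
Payoff layer (t=1): V(1,0)=0.0000, V(1,1)=25.0000
  t=0,j=0: stock 80.0000 → up 85.6000 (V=25.0000), down 76.0000 (V=0.0000). Price 12.3762; hedge Δ=2.6042, bond B=-195.9571.
The time-0 hedge costs 12.3762, which is the no-arbitrage price.

(0,0): Delta=2.6042 Bond=-195.9571
V0=12.3762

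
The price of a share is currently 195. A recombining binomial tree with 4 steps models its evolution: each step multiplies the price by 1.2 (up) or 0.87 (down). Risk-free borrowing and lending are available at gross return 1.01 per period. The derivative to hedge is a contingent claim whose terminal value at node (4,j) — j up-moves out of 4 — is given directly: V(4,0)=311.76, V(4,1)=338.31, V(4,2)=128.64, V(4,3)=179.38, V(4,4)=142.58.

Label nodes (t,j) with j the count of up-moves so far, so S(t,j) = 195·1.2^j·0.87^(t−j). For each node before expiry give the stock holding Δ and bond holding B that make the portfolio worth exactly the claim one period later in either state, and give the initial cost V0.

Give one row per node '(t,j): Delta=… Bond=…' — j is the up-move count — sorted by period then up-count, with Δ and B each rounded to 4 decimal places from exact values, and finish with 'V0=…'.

Under the risk-neutral measure, an up-move has probability p* = (R−d)/(u−d) = 0.4242 and values discount at R = 1.01.
Terminal payoffs: V(4,0)=311.7600, V(4,1)=338.3100, V(4,2)=128.6400, V(4,3)=179.3800, V(4,4)=142.5800
Node (3,0) S=128.4081: V=(p*·338.3100+(1−p*)·311.7600)/1.01=319.8254; Δ=(338.3100−311.7600)/(154.0897−111.7150)=0.6266; B=V−Δ·S=239.3708
Node (3,1) S=177.1146: V=(p*·128.6400+(1−p*)·338.3100)/1.01=246.8902; Δ=(128.6400−338.3100)/(212.5375−154.0897)=-3.5873; B=V−Δ·S=882.2538
Node (3,2) S=244.2960: V=(p*·179.3800+(1−p*)·128.6400)/1.01=148.6793; Δ=(179.3800−128.6400)/(293.1552−212.5375)=0.6294; B=V−Δ·S=-5.0783
Node (3,3) S=336.9600: V=(p*·142.5800+(1−p*)·179.3800)/1.01=162.1464; Δ=(142.5800−179.3800)/(404.3520−293.1552)=-0.3309; B=V−Δ·S=273.6616
Node (2,0) S=147.5955: V=(p*·246.8902+(1−p*)·319.8254)/1.01=286.0229; Δ=(246.8902−319.8254)/(177.1146−128.4081)=-1.4974; B=V−Δ·S=507.0387
Node (2,1) S=203.5800: V=(p*·148.6793+(1−p*)·246.8902)/1.01=203.1930; Δ=(148.6793−246.8902)/(244.2960−177.1146)=-1.4619; B=V−Δ·S=500.8019
Node (2,2) S=280.8000: V=(p*·162.1464+(1−p*)·148.6793)/1.01=152.8640; Δ=(162.1464−148.6793)/(336.9600−244.2960)=0.1453; B=V−Δ·S=112.0544
Node (1,0) S=169.6500: V=(p*·203.1930+(1−p*)·286.0229)/1.01=248.3990; Δ=(203.1930−286.0229)/(203.5800−147.5955)=-1.4795; B=V−Δ·S=499.3988
Node (1,1) S=234.0000: V=(p*·152.8640+(1−p*)·203.1930)/1.01=180.0409; Δ=(152.8640−203.1930)/(280.8000−203.5800)=-0.6518; B=V−Δ·S=332.5532
Node (0,0) S=195.0000: V=(p*·180.0409+(1−p*)·248.3990)/1.01=217.2263; Δ=(180.0409−248.3990)/(234.0000−169.6500)=-1.0623; B=V−Δ·S=424.3721
Self-financing check: at every node Δ·S+B equals the discounted successor values.

(0,0): Delta=-1.0623 Bond=424.3721
(1,0): Delta=-1.4795 Bond=499.3988
(1,1): Delta=-0.6518 Bond=332.5532
(2,0): Delta=-1.4974 Bond=507.0387
(2,1): Delta=-1.4619 Bond=500.8019
(2,2): Delta=0.1453 Bond=112.0544
(3,0): Delta=0.6266 Bond=239.3708
(3,1): Delta=-3.5873 Bond=882.2538
(3,2): Delta=0.6294 Bond=-5.0783
(3,3): Delta=-0.3309 Bond=273.6616
V0=217.2263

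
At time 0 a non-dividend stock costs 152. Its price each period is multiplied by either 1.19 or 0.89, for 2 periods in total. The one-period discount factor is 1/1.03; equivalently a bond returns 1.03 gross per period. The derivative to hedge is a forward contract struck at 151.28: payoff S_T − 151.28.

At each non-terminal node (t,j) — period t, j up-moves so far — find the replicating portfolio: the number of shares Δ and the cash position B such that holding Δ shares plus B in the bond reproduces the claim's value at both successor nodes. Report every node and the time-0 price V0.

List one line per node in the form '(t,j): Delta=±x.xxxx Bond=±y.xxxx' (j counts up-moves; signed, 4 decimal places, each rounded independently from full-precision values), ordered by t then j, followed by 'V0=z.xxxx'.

Under the risk-neutral measure, an up-move has probability p* = (R−d)/(u−d) = 0.4667 and values discount at R = 1.03.
Terminal values V(2,·): V(2,0)=-30.8808, V(2,1)=9.7032, V(2,2)=63.9672
  t=1,j=0: stock 135.2800 → up 160.9832 (V=9.7032), down 120.3992 (V=-30.8808). Price -11.5938; hedge Δ=1.0000, bond B=-146.8738.
  t=1,j=1: stock 180.8800 → up 215.2472 (V=63.9672), down 160.9832 (V=9.7032). Price 34.0062; hedge Δ=1.0000, bond B=-146.8738.
  t=0,j=0: stock 152.0000 → up 180.8800 (V=34.0062), down 135.2800 (V=-11.5938). Price 9.4041; hedge Δ=1.0000, bond B=-142.5959.
The time-0 hedge costs 9.4041, which is the no-arbitrage price.

(0,0): Delta=1.0000 Bond=-142.5959
(1,0): Delta=1.0000 Bond=-146.8738
(1,1): Delta=1.0000 Bond=-146.8738
V0=9.4041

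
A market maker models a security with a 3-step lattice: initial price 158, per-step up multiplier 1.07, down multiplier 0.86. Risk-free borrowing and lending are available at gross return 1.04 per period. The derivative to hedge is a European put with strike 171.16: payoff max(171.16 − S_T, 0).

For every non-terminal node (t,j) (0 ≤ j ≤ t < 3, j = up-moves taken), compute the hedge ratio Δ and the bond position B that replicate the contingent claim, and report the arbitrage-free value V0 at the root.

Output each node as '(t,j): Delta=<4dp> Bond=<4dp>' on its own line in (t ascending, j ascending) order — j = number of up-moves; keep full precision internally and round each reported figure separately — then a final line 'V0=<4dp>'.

Under the risk-neutral measure, an up-move has probability p* = (R−d)/(u−d) = 0.8571 and values discount at R = 1.04.
Terminal values V(3,·): V(3,0)=70.6632, V(3,1)=46.1232, V(3,2)=15.5910, V(3,3)=0.0000
Node (2,0) S=116.8568: V=(p*·46.1232+(1−p*)·70.6632)/1.04=47.7201; Δ=(46.1232−70.6632)/(125.0368−100.4968)=-1.0000; B=V−Δ·S=164.5769
Node (2,1) S=145.3916: V=(p*·15.5910+(1−p*)·46.1232)/1.04=19.1853; Δ=(15.5910−46.1232)/(155.5690−125.0368)=-1.0000; B=V−Δ·S=164.5769
Node (2,2) S=180.8942: V=(p*·0.0000+(1−p*)·15.5910)/1.04=2.1416; Δ=(0.0000−15.5910)/(193.5568−155.5690)=-0.4104; B=V−Δ·S=76.3844
Node (1,0) S=135.8800: V=(p*·19.1853+(1−p*)·47.7201)/1.04=22.3670; Δ=(19.1853−47.7201)/(145.3916−116.8568)=-1.0000; B=V−Δ·S=158.2470
Node (1,1) S=169.0600: V=(p*·2.1416+(1−p*)·19.1853)/1.04=4.4004; Δ=(2.1416−19.1853)/(180.8942−145.3916)=-0.4801; B=V−Δ·S=85.5609
Node (0,0) S=158.0000: V=(p*·4.4004+(1−p*)·22.3670)/1.04=6.6991; Δ=(4.4004−22.3670)/(169.0600−135.8800)=-0.5415; B=V−Δ·S=92.2545
Self-financing check: at every node Δ·S+B equals the discounted successor values.

(0,0): Delta=-0.5415 Bond=92.2545
(1,0): Delta=-1.0000 Bond=158.2470
(1,1): Delta=-0.4801 Bond=85.5609
(2,0): Delta=-1.0000 Bond=164.5769
(2,1): Delta=-1.0000 Bond=164.5769
(2,2): Delta=-0.4104 Bond=76.3844
V0=6.6991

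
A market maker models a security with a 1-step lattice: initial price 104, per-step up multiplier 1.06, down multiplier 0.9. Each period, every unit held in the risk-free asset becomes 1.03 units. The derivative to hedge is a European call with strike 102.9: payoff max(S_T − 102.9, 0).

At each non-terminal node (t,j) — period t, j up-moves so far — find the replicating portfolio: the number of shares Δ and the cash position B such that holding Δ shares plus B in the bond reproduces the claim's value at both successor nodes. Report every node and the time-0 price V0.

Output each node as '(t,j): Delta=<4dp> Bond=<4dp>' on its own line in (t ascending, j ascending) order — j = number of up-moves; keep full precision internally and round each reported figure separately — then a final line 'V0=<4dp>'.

Under the risk-neutral measure, an up-move has probability p* = (R−d)/(u−d) = 0.8125 and values discount at R = 1.03.
At expiry t=1: V(1,0)=0.0000, V(1,1)=7.3400
Node (0,0) S=104.0000: V=(p*·7.3400+(1−p*)·0.0000)/1.03=5.7900; Δ=(7.3400−0.0000)/(110.2400−93.6000)=0.4411; B=V−Δ·S=-40.0850
Check: Δ(0,0)·S0 + B(0,0) = 5.7900 = V0.

(0,0): Delta=0.4411 Bond=-40.0850
V0=5.7900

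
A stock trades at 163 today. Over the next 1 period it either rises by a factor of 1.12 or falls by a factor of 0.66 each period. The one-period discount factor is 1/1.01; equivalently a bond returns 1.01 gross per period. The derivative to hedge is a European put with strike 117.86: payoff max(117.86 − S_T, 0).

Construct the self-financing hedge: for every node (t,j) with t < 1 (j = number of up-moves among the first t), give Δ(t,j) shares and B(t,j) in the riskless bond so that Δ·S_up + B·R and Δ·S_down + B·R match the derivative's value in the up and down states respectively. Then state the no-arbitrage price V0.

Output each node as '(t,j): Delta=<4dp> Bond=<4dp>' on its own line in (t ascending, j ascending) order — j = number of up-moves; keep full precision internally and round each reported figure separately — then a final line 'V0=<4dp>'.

Since d<R<u, set p* = (R−d)/(u−d) = 0.7609; price each node as the discounted p*-expectation of its children.
At expiry t=1: V(1,0)=10.2800, V(1,1)=0.0000
Node (0,0) S=163.0000: V=(p*·0.0000+(1−p*)·10.2800)/1.01=2.4339; Δ=(0.0000−10.2800)/(182.5600−107.5800)=-0.1371; B=V−Δ·S=24.7817
Root portfolio cost Δ·163+B reproduces V0=2.4339.

(0,0): Delta=-0.1371 Bond=24.7817
V0=2.4339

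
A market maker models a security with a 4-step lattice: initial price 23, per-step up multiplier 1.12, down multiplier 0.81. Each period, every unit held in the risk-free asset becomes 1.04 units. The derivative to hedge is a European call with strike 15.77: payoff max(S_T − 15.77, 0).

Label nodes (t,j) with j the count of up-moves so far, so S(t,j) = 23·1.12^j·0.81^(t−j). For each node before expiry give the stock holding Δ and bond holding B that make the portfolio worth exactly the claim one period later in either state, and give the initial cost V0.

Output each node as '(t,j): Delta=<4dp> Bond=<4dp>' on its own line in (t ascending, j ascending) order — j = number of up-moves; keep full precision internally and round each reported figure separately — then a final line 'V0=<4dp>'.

Risk-neutral probability p* = (R−d)/(u−d) = (1.04−0.81)/(1.12−0.81) = 0.7419.
Payoff layer (t=4): V(4,0)=0.0000, V(4,1)=0.0000, V(4,2)=3.1593, V(4,3)=10.4038, V(4,4)=20.4209
  t=3,j=0: stock 12.2231 → up 13.6899 (V=0.0000), down 9.9007 (V=0.0000). Price 0.0000; hedge Δ=0.0000, bond B=0.0000.
  t=3,j=1: stock 16.9011 → up 18.9293 (V=3.1593), down 13.6899 (V=0.0000). Price 2.2538; hedge Δ=0.6030, bond B=-7.9374.
  t=3,j=2: stock 23.3695 → up 26.1738 (V=10.4038), down 18.9293 (V=3.1593). Price 8.2060; hedge Δ=1.0000, bond B=-15.1635.
  t=3,j=3: stock 32.3133 → up 36.1909 (V=20.4209), down 26.1738 (V=10.4038). Price 17.1499; hedge Δ=1.0000, bond B=-15.1635.
  t=2,j=0: stock 15.0903 → up 16.9011 (V=2.2538), down 12.2231 (V=0.0000). Price 1.6079; hedge Δ=0.4818, bond B=-5.6625.
  t=2,j=1: stock 20.8656 → up 23.3695 (V=8.2060), down 16.9011 (V=2.2538). Price 6.4134; hedge Δ=0.9202, bond B=-12.7872.
  t=2,j=2: stock 28.8512 → up 32.3133 (V=17.1499), down 23.3695 (V=8.2060). Price 14.2709; hedge Δ=1.0000, bond B=-14.5803.
  t=1,j=0: stock 18.6300 → up 20.8656 (V=6.4134), down 15.0903 (V=1.6079). Price 4.9743; hedge Δ=0.8321, bond B=-10.5275.
  t=1,j=1: stock 25.7600 → up 28.8512 (V=14.2709), down 20.8656 (V=6.4134). Price 11.7723; hedge Δ=0.9840, bond B=-13.5745.
  t=0,j=0: stock 23.0000 → up 25.7600 (V=11.7723), down 18.6300 (V=4.9743). Price 9.6327; hedge Δ=0.9534, bond B=-12.2963.
Root portfolio cost Δ·23+B reproduces V0=9.6327.

(0,0): Delta=0.9534 Bond=-12.2963
(1,0): Delta=0.8321 Bond=-10.5275
(1,1): Delta=0.9840 Bond=-13.5745
(2,0): Delta=0.4818 Bond=-5.6625
(2,1): Delta=0.9202 Bond=-12.7872
(2,2): Delta=1.0000 Bond=-14.5803
(3,0): Delta=0.0000 Bond=0.0000
(3,1): Delta=0.6030 Bond=-7.9374
(3,2): Delta=1.0000 Bond=-15.1635
(3,3): Delta=1.0000 Bond=-15.1635
V0=9.6327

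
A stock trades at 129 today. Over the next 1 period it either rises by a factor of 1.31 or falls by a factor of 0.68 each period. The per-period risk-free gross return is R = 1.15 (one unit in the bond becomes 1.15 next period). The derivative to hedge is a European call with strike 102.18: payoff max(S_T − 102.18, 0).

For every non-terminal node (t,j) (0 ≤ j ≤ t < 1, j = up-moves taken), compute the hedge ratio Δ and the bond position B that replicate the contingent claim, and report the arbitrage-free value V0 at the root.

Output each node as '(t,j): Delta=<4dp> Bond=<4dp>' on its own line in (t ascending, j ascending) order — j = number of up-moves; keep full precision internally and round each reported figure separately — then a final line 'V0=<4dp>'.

(0,0): Delta=0.8221 Bond=-62.7064
V0=43.3412

No-arbitrage ⇒ martingale measure with p* = (R−d)/(u−d) = 0.7460.
Terminal values V(1,·): V(1,0)=0.0000, V(1,1)=66.8100
Node (0,0) S=129.0000: V=(p*·66.8100+(1−p*)·0.0000)/1.15=43.3412; Δ=(66.8100−0.0000)/(168.9900−87.7200)=0.8221; B=V−Δ·S=-62.7064
Each (Δ,B) replicates both successor values, so the strategy is self-financing and V0 is arbitrage-free.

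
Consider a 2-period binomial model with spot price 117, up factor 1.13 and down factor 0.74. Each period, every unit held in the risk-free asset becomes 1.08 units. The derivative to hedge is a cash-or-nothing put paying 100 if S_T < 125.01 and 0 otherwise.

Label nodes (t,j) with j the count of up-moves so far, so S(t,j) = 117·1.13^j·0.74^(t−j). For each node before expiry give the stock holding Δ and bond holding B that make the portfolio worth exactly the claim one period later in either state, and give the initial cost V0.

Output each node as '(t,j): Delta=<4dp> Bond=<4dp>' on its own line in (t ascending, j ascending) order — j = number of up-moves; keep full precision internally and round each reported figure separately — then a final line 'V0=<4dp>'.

No-arbitrage ⇒ martingale measure with p* = (R−d)/(u−d) = 0.8718.
Payoff layer (t=2): V(2,0)=100.0000, V(2,1)=100.0000, V(2,2)=0.0000
Node (1,0) S=86.5800: V=(p*·100.0000+(1−p*)·100.0000)/1.08=92.5926; Δ=(100.0000−100.0000)/(97.8354−64.0692)=0.0000; B=V−Δ·S=92.5926
Node (1,1) S=132.2100: V=(p*·0.0000+(1−p*)·100.0000)/1.08=11.8708; Δ=(0.0000−100.0000)/(149.3973−97.8354)=-1.9394; B=V−Δ·S=268.2811
Node (0,0) S=117.0000: V=(p*·11.8708+(1−p*)·92.5926)/1.08=20.5739; Δ=(11.8708−92.5926)/(132.2100−86.5800)=-1.7690; B=V−Δ·S=227.5527
Check: Δ(0,0)·S0 + B(0,0) = 20.5739 = V0.

(0,0): Delta=-1.7690 Bond=227.5527
(1,0): Delta=0.0000 Bond=92.5926
(1,1): Delta=-1.9394 Bond=268.2811
V0=20.5739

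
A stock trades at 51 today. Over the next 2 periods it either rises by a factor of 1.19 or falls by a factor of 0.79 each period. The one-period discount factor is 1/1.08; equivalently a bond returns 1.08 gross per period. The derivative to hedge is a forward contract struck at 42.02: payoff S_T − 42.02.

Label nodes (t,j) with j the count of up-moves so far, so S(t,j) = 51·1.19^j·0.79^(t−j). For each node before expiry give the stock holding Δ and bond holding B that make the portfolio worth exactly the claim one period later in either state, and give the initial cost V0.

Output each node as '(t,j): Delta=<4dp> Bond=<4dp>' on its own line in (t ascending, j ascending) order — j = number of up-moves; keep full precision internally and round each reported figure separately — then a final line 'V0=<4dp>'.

(0,0): Delta=1.0000 Bond=-36.0254
(1,0): Delta=1.0000 Bond=-38.9074
(1,1): Delta=1.0000 Bond=-38.9074
V0=14.9746

No-arbitrage ⇒ martingale measure with p* = (R−d)/(u−d) = 0.7250.
At expiry t=2: V(2,0)=-10.1909, V(2,1)=5.9251, V(2,2)=30.2011
(1,0): S=40.2900. Δ = (V_up−V_dn)/(S_up−S_dn) = (5.9251−-10.1909)/(47.9451−31.8291) = 1.0000. V = [p*·5.9251 + (1−p*)·-10.1909]/1.08 = 1.3826. B = V − Δ·S = -38.9074.
(1,1): S=60.6900. Δ = (V_up−V_dn)/(S_up−S_dn) = (30.2011−5.9251)/(72.2211−47.9451) = 1.0000. V = [p*·30.2011 + (1−p*)·5.9251]/1.08 = 21.7826. B = V − Δ·S = -38.9074.
(0,0): S=51.0000. Δ = (V_up−V_dn)/(S_up−S_dn) = (21.7826−1.3826)/(60.6900−40.2900) = 1.0000. V = [p*·21.7826 + (1−p*)·1.3826]/1.08 = 14.9746. B = V − Δ·S = -36.0254.
Self-financing check: at every node Δ·S+B equals the discounted successor values.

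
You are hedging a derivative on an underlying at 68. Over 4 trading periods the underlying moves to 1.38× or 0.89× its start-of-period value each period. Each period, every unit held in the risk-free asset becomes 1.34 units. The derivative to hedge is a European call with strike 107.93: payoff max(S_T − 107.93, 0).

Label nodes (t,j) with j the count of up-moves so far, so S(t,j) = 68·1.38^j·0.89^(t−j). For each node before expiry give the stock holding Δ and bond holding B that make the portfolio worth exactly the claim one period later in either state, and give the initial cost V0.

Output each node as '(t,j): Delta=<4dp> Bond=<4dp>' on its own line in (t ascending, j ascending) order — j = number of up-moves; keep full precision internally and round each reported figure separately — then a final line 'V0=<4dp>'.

Under the risk-neutral measure, an up-move has probability p* = (R−d)/(u−d) = 0.9184 and values discount at R = 1.34.
Payoff layer (t=4): V(4,0)=0.0000, V(4,1)=0.0000, V(4,2)=0.0000, V(4,3)=51.1209, V(4,4)=138.6883
(3,0): S=47.9379. Δ = (V_up−V_dn)/(S_up−S_dn) = (0.0000−0.0000)/(66.1543−42.6647) = 0.0000. V = [p*·0.0000 + (1−p*)·0.0000]/1.34 = 0.0000. B = V − Δ·S = 0.0000.
(3,1): S=74.3307. Δ = (V_up−V_dn)/(S_up−S_dn) = (0.0000−0.0000)/(102.5763−66.1543) = 0.0000. V = [p*·0.0000 + (1−p*)·0.0000]/1.34 = 0.0000. B = V − Δ·S = 0.0000.
(3,2): S=115.2543. Δ = (V_up−V_dn)/(S_up−S_dn) = (51.1209−0.0000)/(159.0509−102.5763) = 0.9052. V = [p*·51.1209 + (1−p*)·0.0000]/1.34 = 35.0357. B = V − Δ·S = -69.2927.
(3,3): S=178.7089. Δ = (V_up−V_dn)/(S_up−S_dn) = (138.6883−51.1209)/(246.6183−159.0509) = 1.0000. V = [p*·138.6883 + (1−p*)·51.1209]/1.34 = 98.1641. B = V − Δ·S = -80.5448.
(2,0): S=53.8628. Δ = (V_up−V_dn)/(S_up−S_dn) = (0.0000−0.0000)/(74.3307−47.9379) = 0.0000. V = [p*·0.0000 + (1−p*)·0.0000]/1.34 = 0.0000. B = V − Δ·S = 0.0000.
(2,1): S=83.5176. Δ = (V_up−V_dn)/(S_up−S_dn) = (35.0357−0.0000)/(115.2543−74.3307) = 0.8561. V = [p*·35.0357 + (1−p*)·0.0000]/1.34 = 24.0116. B = V − Δ·S = -47.4897.
(2,2): S=129.4992. Δ = (V_up−V_dn)/(S_up−S_dn) = (98.1641−35.0357)/(178.7089−115.2543) = 0.9949. V = [p*·98.1641 + (1−p*)·35.0357]/1.34 = 69.4110. B = V − Δ·S = -59.4226.
(1,0): S=60.5200. Δ = (V_up−V_dn)/(S_up−S_dn) = (24.0116−0.0000)/(83.5176−53.8628) = 0.8097. V = [p*·24.0116 + (1−p*)·0.0000]/1.34 = 16.4564. B = V − Δ·S = -32.5470.
(1,1): S=93.8400. Δ = (V_up−V_dn)/(S_up−S_dn) = (69.4110−24.0116)/(129.4992−83.5176) = 0.9873. V = [p*·69.4110 + (1−p*)·24.0116]/1.34 = 49.0335. B = V − Δ·S = -43.6183.
(0,0): S=68.0000. Δ = (V_up−V_dn)/(S_up−S_dn) = (49.0335−16.4564)/(93.8400−60.5200) = 0.9777. V = [p*·49.0335 + (1−p*)·16.4564]/1.34 = 34.6076. B = V − Δ·S = -31.8765.
The time-0 hedge costs 34.6076, which is the no-arbitrage price.

(0,0): Delta=0.9777 Bond=-31.8765
(1,0): Delta=0.8097 Bond=-32.5470
(1,1): Delta=0.9873 Bond=-43.6183
(2,0): Delta=0.0000 Bond=0.0000
(2,1): Delta=0.8561 Bond=-47.4897
(2,2): Delta=0.9949 Bond=-59.4226
(3,0): Delta=0.0000 Bond=0.0000
(3,1): Delta=0.0000 Bond=0.0000
(3,2): Delta=0.9052 Bond=-69.2927
(3,3): Delta=1.0000 Bond=-80.5448
V0=34.6076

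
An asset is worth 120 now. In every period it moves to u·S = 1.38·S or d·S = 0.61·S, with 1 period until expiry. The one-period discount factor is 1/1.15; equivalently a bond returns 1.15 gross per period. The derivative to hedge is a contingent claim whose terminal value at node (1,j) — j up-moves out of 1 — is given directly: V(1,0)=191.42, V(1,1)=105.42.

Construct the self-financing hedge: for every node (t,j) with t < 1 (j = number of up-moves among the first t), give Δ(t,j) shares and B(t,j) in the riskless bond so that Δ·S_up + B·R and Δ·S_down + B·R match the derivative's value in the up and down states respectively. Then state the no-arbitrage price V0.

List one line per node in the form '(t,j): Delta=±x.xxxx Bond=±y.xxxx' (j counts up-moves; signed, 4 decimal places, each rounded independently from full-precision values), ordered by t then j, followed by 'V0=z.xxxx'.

(0,0): Delta=-0.9307 Bond=225.6955
V0=114.0072

The replicating-portfolio and risk-neutral prices coincide; use p* = (1.15−0.61)/(1.38−0.61) = 0.7013 for the latter.
Terminal values V(1,·): V(1,0)=191.4200, V(1,1)=105.4200
  t=0,j=0: stock 120.0000 → up 165.6000 (V=105.4200), down 73.2000 (V=191.4200). Price 114.0072; hedge Δ=-0.9307, bond B=225.6955.
Self-financing check: at every node Δ·S+B equals the discounted successor values.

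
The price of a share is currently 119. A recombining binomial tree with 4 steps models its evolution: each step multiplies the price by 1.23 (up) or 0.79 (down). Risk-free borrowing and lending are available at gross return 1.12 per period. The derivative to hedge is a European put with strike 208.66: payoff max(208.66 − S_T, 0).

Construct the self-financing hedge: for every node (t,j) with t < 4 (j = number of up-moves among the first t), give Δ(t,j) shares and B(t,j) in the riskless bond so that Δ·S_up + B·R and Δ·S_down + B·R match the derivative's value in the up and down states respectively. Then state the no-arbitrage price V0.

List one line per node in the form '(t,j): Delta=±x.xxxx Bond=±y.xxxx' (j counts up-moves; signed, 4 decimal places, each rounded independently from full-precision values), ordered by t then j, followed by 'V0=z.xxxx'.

No-arbitrage ⇒ martingale measure with p* = (R−d)/(u−d) = 0.7500.
Payoff layer (t=4): V(4,0)=162.3094, V(4,1)=136.4939, V(4,2)=96.3001, V(4,3)=33.7199, V(4,4)=0.0000
  t=3,j=0: stock 58.6716 → up 72.1661 (V=136.4939), down 46.3506 (V=162.3094). Price 127.6319; hedge Δ=-1.0000, bond B=186.3036.
  t=3,j=1: stock 91.3495 → up 112.3599 (V=96.3001), down 72.1661 (V=136.4939). Price 94.9541; hedge Δ=-1.0000, bond B=186.3036.
  t=3,j=2: stock 142.2277 → up 174.9401 (V=33.7199), down 112.3599 (V=96.3001). Price 44.0758; hedge Δ=-1.0000, bond B=186.3036.
  t=3,j=3: stock 221.4432 → up 272.3751 (V=0.0000), down 174.9401 (V=33.7199). Price 7.5268; hedge Δ=-0.3461, bond B=84.1629.
  t=2,j=0: stock 74.2679 → up 91.3495 (V=94.9541), down 58.6716 (V=127.6319). Price 92.0746; hedge Δ=-1.0000, bond B=166.3425.
  t=2,j=1: stock 115.6323 → up 142.2277 (V=44.0758), down 91.3495 (V=94.9541). Price 50.7102; hedge Δ=-1.0000, bond B=166.3425.
  t=2,j=2: stock 180.0351 → up 221.4432 (V=7.5268), down 142.2277 (V=44.0758). Price 14.8786; hedge Δ=-0.4614, bond B=97.9447.
  t=1,j=0: stock 94.0100 → up 115.6323 (V=50.7102), down 74.2679 (V=92.0746). Price 54.5101; hedge Δ=-1.0000, bond B=148.5201.
  t=1,j=1: stock 146.3700 → up 180.0351 (V=14.8786), down 115.6323 (V=50.7102). Price 21.2826; hedge Δ=-0.5564, bond B=102.7180.
  t=0,j=0: stock 119.0000 → up 146.3700 (V=21.2826), down 94.0100 (V=54.5101). Price 26.4192; hedge Δ=-0.6346, bond B=101.9362.
The time-0 hedge costs 26.4192, which is the no-arbitrage price.

(0,0): Delta=-0.6346 Bond=101.9362
(1,0): Delta=-1.0000 Bond=148.5201
(1,1): Delta=-0.5564 Bond=102.7180
(2,0): Delta=-1.0000 Bond=166.3425
(2,1): Delta=-1.0000 Bond=166.3425
(2,2): Delta=-0.4614 Bond=97.9447
(3,0): Delta=-1.0000 Bond=186.3036
(3,1): Delta=-1.0000 Bond=186.3036
(3,2): Delta=-1.0000 Bond=186.3036
(3,3): Delta=-0.3461 Bond=84.1629
V0=26.4192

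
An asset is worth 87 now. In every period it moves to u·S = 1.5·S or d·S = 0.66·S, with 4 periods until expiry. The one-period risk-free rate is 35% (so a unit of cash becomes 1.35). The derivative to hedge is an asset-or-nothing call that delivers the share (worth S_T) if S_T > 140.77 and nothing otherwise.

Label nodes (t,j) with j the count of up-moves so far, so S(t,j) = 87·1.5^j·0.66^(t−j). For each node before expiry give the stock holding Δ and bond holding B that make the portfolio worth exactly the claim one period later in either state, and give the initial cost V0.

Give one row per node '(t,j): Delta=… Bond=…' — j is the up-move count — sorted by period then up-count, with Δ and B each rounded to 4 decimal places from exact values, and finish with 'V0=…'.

(0,0): Delta=1.1499 Bond=-16.5706
(1,0): Delta=1.4875 Bond=-41.7580
(1,1): Delta=1.1176 Bond=-18.1557
(2,0): Delta=0.0000 Bond=0.0000
(2,1): Delta=1.6298 Bond=-68.6284
(2,2): Delta=1.0686 Bond=-14.9192
(3,0): Delta=0.0000 Bond=0.0000
(3,1): Delta=0.0000 Bond=0.0000
(3,2): Delta=1.7857 Bond=-112.7893
(3,3): Delta=1.0000 Bond=0.0000
V0=83.4695

Since d<R<u, set p* = (R−d)/(u−d) = 0.8214; price each node as the discounted p*-expectation of its children.
Terminal values V(4,·): V(4,0)=0.0000, V(4,1)=0.0000, V(4,2)=0.0000, V(4,3)=193.7925, V(4,4)=440.4375
(3,0): S=25.0122. Δ = (V_up−V_dn)/(S_up−S_dn) = (0.0000−0.0000)/(37.5182−16.5080) = 0.0000. V = [p*·0.0000 + (1−p*)·0.0000]/1.35 = 0.0000. B = V − Δ·S = 0.0000.
(3,1): S=56.8458. Δ = (V_up−V_dn)/(S_up−S_dn) = (0.0000−0.0000)/(85.2687−37.5182) = 0.0000. V = [p*·0.0000 + (1−p*)·0.0000]/1.35 = 0.0000. B = V − Δ·S = 0.0000.
(3,2): S=129.1950. Δ = (V_up−V_dn)/(S_up−S_dn) = (193.7925−0.0000)/(193.7925−85.2687) = 1.7857. V = [p*·193.7925 + (1−p*)·0.0000]/1.35 = 117.9161. B = V − Δ·S = -112.7893.
(3,3): S=293.6250. Δ = (V_up−V_dn)/(S_up−S_dn) = (440.4375−193.7925)/(440.4375−193.7925) = 1.0000. V = [p*·440.4375 + (1−p*)·193.7925]/1.35 = 293.6250. B = V − Δ·S = 0.0000.
(2,0): S=37.8972. Δ = (V_up−V_dn)/(S_up−S_dn) = (0.0000−0.0000)/(56.8458−25.0122) = 0.0000. V = [p*·0.0000 + (1−p*)·0.0000]/1.35 = 0.0000. B = V − Δ·S = 0.0000.
(2,1): S=86.1300. Δ = (V_up−V_dn)/(S_up−S_dn) = (117.9161−0.0000)/(129.1950−56.8458) = 1.6298. V = [p*·117.9161 + (1−p*)·0.0000]/1.35 = 71.7479. B = V − Δ·S = -68.6284.
(2,2): S=195.7500. Δ = (V_up−V_dn)/(S_up−S_dn) = (293.6250−117.9161)/(293.6250−129.1950) = 1.0686. V = [p*·293.6250 + (1−p*)·117.9161]/1.35 = 194.2581. B = V − Δ·S = -14.9192.
(1,0): S=57.4200. Δ = (V_up−V_dn)/(S_up−S_dn) = (71.7479−0.0000)/(86.1300−37.8972) = 1.4875. V = [p*·71.7479 + (1−p*)·0.0000]/1.35 = 43.6561. B = V − Δ·S = -41.7580.
(1,1): S=130.5000. Δ = (V_up−V_dn)/(S_up−S_dn) = (194.2581−71.7479)/(195.7500−86.1300) = 1.1176. V = [p*·194.2581 + (1−p*)·71.7479]/1.35 = 127.6898. B = V − Δ·S = -18.1557.
(0,0): S=87.0000. Δ = (V_up−V_dn)/(S_up−S_dn) = (127.6898−43.6561)/(130.5000−57.4200) = 1.1499. V = [p*·127.6898 + (1−p*)·43.6561]/1.35 = 83.4695. B = V − Δ·S = -16.5706.
Each (Δ,B) replicates both successor values, so the strategy is self-financing and V0 is arbitrage-free.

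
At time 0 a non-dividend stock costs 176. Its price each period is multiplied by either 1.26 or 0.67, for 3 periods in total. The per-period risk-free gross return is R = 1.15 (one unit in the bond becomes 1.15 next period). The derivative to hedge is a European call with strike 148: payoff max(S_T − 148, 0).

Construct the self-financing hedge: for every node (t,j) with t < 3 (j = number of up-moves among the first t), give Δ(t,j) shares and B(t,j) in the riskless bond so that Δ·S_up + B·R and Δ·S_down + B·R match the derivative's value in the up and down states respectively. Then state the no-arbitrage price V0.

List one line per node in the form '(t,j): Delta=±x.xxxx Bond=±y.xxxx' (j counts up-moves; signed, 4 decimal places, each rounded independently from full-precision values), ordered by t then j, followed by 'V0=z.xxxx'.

Since d<R<u, set p* = (R−d)/(u−d) = 0.8136; price each node as the discounted p*-expectation of its children.
Terminal values V(3,·): V(3,0)=0.0000, V(3,1)=0.0000, V(3,2)=39.2098, V(3,3)=204.0662
  t=2,j=0: stock 79.0064 → up 99.5481 (V=0.0000), down 52.9343 (V=0.0000). Price 0.0000; hedge Δ=0.0000, bond B=0.0000.
  t=2,j=1: stock 148.5792 → up 187.2098 (V=39.2098), down 99.5481 (V=0.0000). Price 27.7387; hedge Δ=0.4473, bond B=-38.7186.
  t=2,j=2: stock 279.4176 → up 352.0662 (V=204.0662), down 187.2098 (V=39.2098). Price 150.7219; hedge Δ=1.0000, bond B=-128.6957.
  t=1,j=0: stock 117.9200 → up 148.5792 (V=27.7387), down 79.0064 (V=0.0000). Price 19.6235; hedge Δ=0.3987, bond B=-27.3912.
  t=1,j=1: stock 221.7600 → up 279.4176 (V=150.7219), down 148.5792 (V=27.7387). Price 111.1242; hedge Δ=0.9400, bond B=-97.3220.
  t=0,j=0: stock 176.0000 → up 221.7600 (V=111.1242), down 117.9200 (V=19.6235). Price 81.7955; hedge Δ=0.8812, bond B=-73.2905.
Self-financing check: at every node Δ·S+B equals the discounted successor values.

(0,0): Delta=0.8812 Bond=-73.2905
(1,0): Delta=0.3987 Bond=-27.3912
(1,1): Delta=0.9400 Bond=-97.3220
(2,0): Delta=0.0000 Bond=0.0000
(2,1): Delta=0.4473 Bond=-38.7186
(2,2): Delta=1.0000 Bond=-128.6957
V0=81.7955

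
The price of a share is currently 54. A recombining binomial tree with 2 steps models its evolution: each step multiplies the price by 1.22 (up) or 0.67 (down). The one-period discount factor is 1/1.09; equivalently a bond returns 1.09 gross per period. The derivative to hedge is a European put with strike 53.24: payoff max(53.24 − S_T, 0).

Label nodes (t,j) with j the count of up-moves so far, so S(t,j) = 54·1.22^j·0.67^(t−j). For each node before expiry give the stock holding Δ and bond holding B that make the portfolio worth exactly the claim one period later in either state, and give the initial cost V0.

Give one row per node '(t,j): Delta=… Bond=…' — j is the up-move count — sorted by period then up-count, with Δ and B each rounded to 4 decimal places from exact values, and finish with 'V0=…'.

Risk-neutral probability p* = (R−d)/(u−d) = (1.09−0.67)/(1.22−0.67) = 0.7636.
At expiry t=2: V(2,0)=28.9994, V(2,1)=9.1004, V(2,2)=0.0000
Node (1,0) S=36.1800: V=(p*·9.1004+(1−p*)·28.9994)/1.09=12.6640; Δ=(9.1004−28.9994)/(44.1396−24.2406)=-1.0000; B=V−Δ·S=48.8440
Node (1,1) S=65.8800: V=(p*·0.0000+(1−p*)·9.1004)/1.09=1.9734; Δ=(0.0000−9.1004)/(80.3736−44.1396)=-0.2512; B=V−Δ·S=18.5196
Node (0,0) S=54.0000: V=(p*·1.9734+(1−p*)·12.6640)/1.09=4.1287; Δ=(1.9734−12.6640)/(65.8800−36.1800)=-0.3600; B=V−Δ·S=23.5662
The time-0 hedge costs 4.1287, which is the no-arbitrage price.

(0,0): Delta=-0.3600 Bond=23.5662
(1,0): Delta=-1.0000 Bond=48.8440
(1,1): Delta=-0.2512 Bond=18.5196
V0=4.1287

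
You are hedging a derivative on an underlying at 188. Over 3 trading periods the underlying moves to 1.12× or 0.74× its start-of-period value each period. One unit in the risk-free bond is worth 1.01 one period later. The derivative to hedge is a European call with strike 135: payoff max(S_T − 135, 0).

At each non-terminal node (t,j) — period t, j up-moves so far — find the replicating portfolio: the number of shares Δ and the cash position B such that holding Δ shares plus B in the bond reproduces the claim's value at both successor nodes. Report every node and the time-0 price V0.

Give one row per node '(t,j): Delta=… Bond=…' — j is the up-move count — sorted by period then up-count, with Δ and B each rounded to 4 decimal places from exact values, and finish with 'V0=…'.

Since d<R<u, set p* = (R−d)/(u−d) = 0.7105; price each node as the discounted p*-expectation of its children.
Payoff layer (t=3): V(3,0)=0.0000, V(3,1)=0.0000, V(3,2)=39.5121, V(3,3)=129.1265
Node (2,0) S=102.9488: V=(p*·0.0000+(1−p*)·0.0000)/1.01=0.0000; Δ=(0.0000−0.0000)/(115.3027−76.1821)=0.0000; B=V−Δ·S=0.0000
Node (2,1) S=155.8144: V=(p*·39.5121+(1−p*)·0.0000)/1.01=27.7964; Δ=(39.5121−0.0000)/(174.5121−115.3027)=0.6673; B=V−Δ·S=-76.1828
Node (2,2) S=235.8272: V=(p*·129.1265+(1−p*)·39.5121)/1.01=102.1638; Δ=(129.1265−39.5121)/(264.1265−174.5121)=1.0000; B=V−Δ·S=-133.6634
Node (1,0) S=139.1200: V=(p*·27.7964+(1−p*)·0.0000)/1.01=19.5546; Δ=(27.7964−0.0000)/(155.8144−102.9488)=0.5258; B=V−Δ·S=-53.5940
Node (1,1) S=210.5600: V=(p*·102.1638+(1−p*)·27.7964)/1.01=79.8381; Δ=(102.1638−27.7964)/(235.8272−155.8144)=0.9294; B=V−Δ·S=-115.8656
Node (0,0) S=188.0000: V=(p*·79.8381+(1−p*)·19.5546)/1.01=61.7699; Δ=(79.8381−19.5546)/(210.5600−139.1200)=0.8438; B=V−Δ·S=-96.8709
Root portfolio cost Δ·188+B reproduces V0=61.7699.

(0,0): Delta=0.8438 Bond=-96.8709
(1,0): Delta=0.5258 Bond=-53.5940
(1,1): Delta=0.9294 Bond=-115.8656
(2,0): Delta=0.0000 Bond=0.0000
(2,1): Delta=0.6673 Bond=-76.1828
(2,2): Delta=1.0000 Bond=-133.6634
V0=61.7699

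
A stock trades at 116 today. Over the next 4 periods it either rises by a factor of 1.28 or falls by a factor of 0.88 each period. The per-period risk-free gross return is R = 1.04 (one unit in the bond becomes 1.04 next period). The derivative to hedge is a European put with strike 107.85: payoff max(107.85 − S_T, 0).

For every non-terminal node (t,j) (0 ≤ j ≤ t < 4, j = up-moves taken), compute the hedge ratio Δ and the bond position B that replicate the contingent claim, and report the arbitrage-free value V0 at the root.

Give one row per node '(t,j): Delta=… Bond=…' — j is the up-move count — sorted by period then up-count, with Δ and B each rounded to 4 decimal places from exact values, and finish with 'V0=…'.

Risk-neutral probability p* = (R−d)/(u−d) = (1.04−0.88)/(1.28−0.88) = 0.4000.
Terminal payoffs: V(4,0)=38.2853, V(4,1)=6.6650, V(4,2)=0.0000, V(4,3)=0.0000, V(4,4)=0.0000
Node (3,0) S=79.0508: V=(p*·6.6650+(1−p*)·38.2853)/1.04=24.6512; Δ=(6.6650−38.2853)/(101.1850−69.5647)=-1.0000; B=V−Δ·S=103.7019
Node (3,1) S=114.9829: V=(p*·0.0000+(1−p*)·6.6650)/1.04=3.8452; Δ=(0.0000−6.6650)/(147.1781−101.1850)=-0.1449; B=V−Δ·S=20.5078
Node (3,2) S=167.2479: V=(p*·0.0000+(1−p*)·0.0000)/1.04=0.0000; Δ=(0.0000−0.0000)/(214.0773−147.1781)=0.0000; B=V−Δ·S=0.0000
Node (3,3) S=243.2696: V=(p*·0.0000+(1−p*)·0.0000)/1.04=0.0000; Δ=(0.0000−0.0000)/(311.3851−214.0773)=0.0000; B=V−Δ·S=0.0000
Node (2,0) S=89.8304: V=(p*·3.8452+(1−p*)·24.6512)/1.04=15.7008; Δ=(3.8452−24.6512)/(114.9829−79.0508)=-0.5790; B=V−Δ·S=67.7157
Node (2,1) S=130.6624: V=(p*·0.0000+(1−p*)·3.8452)/1.04=2.2184; Δ=(0.0000−3.8452)/(167.2479−114.9829)=-0.0736; B=V−Δ·S=11.8314
Node (2,2) S=190.0544: V=(p*·0.0000+(1−p*)·0.0000)/1.04=0.0000; Δ=(0.0000−0.0000)/(243.2696−167.2479)=0.0000; B=V−Δ·S=0.0000
Node (1,0) S=102.0800: V=(p*·2.2184+(1−p*)·15.7008)/1.04=9.9114; Δ=(2.2184−15.7008)/(130.6624−89.8304)=-0.3302; B=V−Δ·S=43.6173
Node (1,1) S=148.4800: V=(p*·0.0000+(1−p*)·2.2184)/1.04=1.2798; Δ=(0.0000−2.2184)/(190.0544−130.6624)=-0.0374; B=V−Δ·S=6.8258
Node (0,0) S=116.0000: V=(p*·1.2798+(1−p*)·9.9114)/1.04=6.2103; Δ=(1.2798−9.9114)/(148.4800−102.0800)=-0.1860; B=V−Δ·S=27.7891
Self-financing check: at every node Δ·S+B equals the discounted successor values.

(0,0): Delta=-0.1860 Bond=27.7891
(1,0): Delta=-0.3302 Bond=43.6173
(1,1): Delta=-0.0374 Bond=6.8258
(2,0): Delta=-0.5790 Bond=67.7157
(2,1): Delta=-0.0736 Bond=11.8314
(2,2): Delta=0.0000 Bond=0.0000
(3,0): Delta=-1.0000 Bond=103.7019
(3,1): Delta=-0.1449 Bond=20.5078
(3,2): Delta=0.0000 Bond=0.0000
(3,3): Delta=0.0000 Bond=0.0000
V0=6.2103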